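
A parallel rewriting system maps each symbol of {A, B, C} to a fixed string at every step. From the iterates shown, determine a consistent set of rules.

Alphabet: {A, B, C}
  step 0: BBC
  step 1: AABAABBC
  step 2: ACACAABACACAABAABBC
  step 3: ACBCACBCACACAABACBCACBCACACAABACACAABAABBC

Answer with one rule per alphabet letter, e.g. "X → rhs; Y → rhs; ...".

  step 2 ⇒ step 3: ACACAABACACAABAABBC ⇒ AC·BC·AC·BC·AC·AC·AAB·AC·BC·AC·BC·AC·AC·AAB·AC·AC·AAB·AAB·BC
    A ↦ AC
    B ↦ AAB
    C ↦ BC

A->AC, B->AAB, C->BC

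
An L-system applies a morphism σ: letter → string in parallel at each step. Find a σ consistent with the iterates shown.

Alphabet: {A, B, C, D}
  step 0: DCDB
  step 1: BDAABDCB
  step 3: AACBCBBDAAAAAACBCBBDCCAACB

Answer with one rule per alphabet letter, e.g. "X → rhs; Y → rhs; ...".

A->C, B->CB, C->AA, D->BD

  step 0 ⇒ step 1: DCDB ⇒ BD·AA·BD·CB
    B ↦ CB
    C ↦ AA
    D ↦ BD
    A ↦ C  (constrained at step 1)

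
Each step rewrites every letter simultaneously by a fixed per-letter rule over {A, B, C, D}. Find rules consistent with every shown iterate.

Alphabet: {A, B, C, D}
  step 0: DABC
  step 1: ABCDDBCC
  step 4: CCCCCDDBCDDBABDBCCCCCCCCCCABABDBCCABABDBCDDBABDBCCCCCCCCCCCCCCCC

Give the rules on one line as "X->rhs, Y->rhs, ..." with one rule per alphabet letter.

A->CD, B->DB, C->CC, D->AB

  step 0 ⇒ step 1: DABC ⇒ AB·CD·DB·CC
    A ↦ CD
    B ↦ DB
    C ↦ CC
    D ↦ AB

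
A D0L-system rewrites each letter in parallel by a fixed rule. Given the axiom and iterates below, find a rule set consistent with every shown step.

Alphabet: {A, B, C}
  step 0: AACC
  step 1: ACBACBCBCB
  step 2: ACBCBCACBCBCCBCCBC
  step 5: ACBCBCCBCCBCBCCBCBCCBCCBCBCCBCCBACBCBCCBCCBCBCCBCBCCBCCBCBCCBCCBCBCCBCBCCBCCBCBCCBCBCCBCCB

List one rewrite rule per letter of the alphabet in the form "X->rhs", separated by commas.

A->ACB, B->C, C->CB

  step 1 ⇒ step 2: ACBACBCBCB ⇒ ACB·CB·C·ACB·CB·C·CB·C·CB·C
    A ↦ ACB
    B ↦ C
    C ↦ CB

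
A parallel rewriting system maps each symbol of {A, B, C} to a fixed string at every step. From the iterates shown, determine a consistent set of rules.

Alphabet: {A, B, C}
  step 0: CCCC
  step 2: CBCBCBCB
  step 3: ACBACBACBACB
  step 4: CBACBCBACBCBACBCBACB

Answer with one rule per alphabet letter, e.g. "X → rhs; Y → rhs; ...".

  step 3 ⇒ step 4: ACBACBACBACB ⇒ CB·A·CB·CB·A·CB·CB·A·CB·CB·A·CB
    A ↦ CB
    B ↦ CB
    C ↦ A

A->CB, B->CB, C->A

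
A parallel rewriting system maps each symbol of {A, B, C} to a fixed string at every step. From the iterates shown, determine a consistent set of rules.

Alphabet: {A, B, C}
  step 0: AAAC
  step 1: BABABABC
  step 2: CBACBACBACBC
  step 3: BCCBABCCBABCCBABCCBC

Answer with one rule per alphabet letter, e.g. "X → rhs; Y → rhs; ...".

  step 2 ⇒ step 3: CBACBACBACBC ⇒ BC·C·BA·BC·C·BA·BC·C·BA·BC·C·BC
    A ↦ BA
    B ↦ C
    C ↦ BC

A->BA, B->C, C->BC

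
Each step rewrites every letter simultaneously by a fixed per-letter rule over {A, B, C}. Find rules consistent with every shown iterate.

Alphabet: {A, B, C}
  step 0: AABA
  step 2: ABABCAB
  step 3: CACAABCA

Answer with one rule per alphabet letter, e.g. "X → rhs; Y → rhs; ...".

A->C, B->A, C->AB

  step 2 ⇒ step 3: ABABCAB ⇒ C·A·C·A·AB·C·A
    A ↦ C
    B ↦ A
    C ↦ AB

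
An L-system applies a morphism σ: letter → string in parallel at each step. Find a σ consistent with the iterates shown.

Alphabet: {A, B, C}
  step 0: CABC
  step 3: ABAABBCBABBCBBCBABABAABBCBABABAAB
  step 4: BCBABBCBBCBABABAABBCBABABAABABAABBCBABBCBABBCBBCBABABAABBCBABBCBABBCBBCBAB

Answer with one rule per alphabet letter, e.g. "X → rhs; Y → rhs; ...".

  step 3 ⇒ step 4: ABAABBCBABBCBBCBABABAABBCBABABAAB ⇒ BCB·AB·BCB·BCB·AB·AB·A·AB·BCB·AB·AB·A·AB·AB·A·AB·BCB·AB·BCB·AB·BCB·BCB·AB·AB·A·AB·BCB·AB·BCB·AB·BCB·BCB·AB
    A ↦ BCB
    B ↦ AB
    C ↦ A

A->BCB, B->AB, C->A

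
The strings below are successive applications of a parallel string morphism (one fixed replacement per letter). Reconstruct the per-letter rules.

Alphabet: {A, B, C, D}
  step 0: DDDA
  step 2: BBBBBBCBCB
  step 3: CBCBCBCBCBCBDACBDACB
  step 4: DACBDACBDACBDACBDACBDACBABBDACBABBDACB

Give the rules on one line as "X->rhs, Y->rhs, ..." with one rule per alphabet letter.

A->BB, B->CB, C->DA, D->A

  step 3 ⇒ step 4: CBCBCBCBCBCBDACBDACB ⇒ DA·CB·DA·CB·DA·CB·DA·CB·DA·CB·DA·CB·A·BB·DA·CB·A·BB·DA·CB
    A ↦ BB
    B ↦ CB
    C ↦ DA
    D ↦ A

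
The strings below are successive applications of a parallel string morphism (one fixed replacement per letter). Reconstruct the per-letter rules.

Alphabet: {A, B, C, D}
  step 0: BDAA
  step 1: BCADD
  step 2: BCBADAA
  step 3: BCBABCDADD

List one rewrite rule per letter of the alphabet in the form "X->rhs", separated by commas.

A->D, B->BC, C->BA, D->A

  step 2 ⇒ step 3: BCBADAA ⇒ BC·BA·BC·D·A·D·D
    A ↦ D
    B ↦ BC
    C ↦ BA
    D ↦ A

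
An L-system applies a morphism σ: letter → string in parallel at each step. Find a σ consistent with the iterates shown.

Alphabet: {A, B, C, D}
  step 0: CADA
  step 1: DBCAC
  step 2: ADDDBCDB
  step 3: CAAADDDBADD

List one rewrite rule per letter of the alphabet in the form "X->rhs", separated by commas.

A->C, B->DD, C->DB, D->A

  step 2 ⇒ step 3: ADDDBCDB ⇒ C·A·A·A·DD·DB·A·DD
    A ↦ C
    B ↦ DD
    C ↦ DB
    D ↦ A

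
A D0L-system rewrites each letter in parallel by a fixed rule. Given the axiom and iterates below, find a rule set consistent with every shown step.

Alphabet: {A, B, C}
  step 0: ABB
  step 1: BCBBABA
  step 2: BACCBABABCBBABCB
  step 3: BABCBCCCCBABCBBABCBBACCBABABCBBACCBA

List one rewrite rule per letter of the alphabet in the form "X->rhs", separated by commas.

  step 2 ⇒ step 3: BACCBABABCBBABCB ⇒ BA·BCB·CC·CC·BA·BCB·BA·BCB·BA·CC·BA·BA·BCB·BA·CC·BA
    A ↦ BCB
    B ↦ BA
    C ↦ CC

A->BCB, B->BA, C->CC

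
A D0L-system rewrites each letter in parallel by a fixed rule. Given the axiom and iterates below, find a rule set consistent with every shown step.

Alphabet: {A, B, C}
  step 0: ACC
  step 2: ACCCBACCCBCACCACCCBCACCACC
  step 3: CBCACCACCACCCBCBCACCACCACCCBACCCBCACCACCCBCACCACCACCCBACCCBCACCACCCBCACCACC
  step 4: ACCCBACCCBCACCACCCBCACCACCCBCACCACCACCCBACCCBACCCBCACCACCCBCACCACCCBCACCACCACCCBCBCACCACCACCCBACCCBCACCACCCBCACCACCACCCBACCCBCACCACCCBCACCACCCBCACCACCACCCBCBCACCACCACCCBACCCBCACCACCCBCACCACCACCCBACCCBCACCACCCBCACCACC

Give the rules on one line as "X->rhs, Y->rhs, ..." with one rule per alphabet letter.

A->CBC, B->CB, C->ACC

  step 3 ⇒ step 4: CBCACCACCACCCBCBCACCACCACCCBACCCBCACCACCCBCACCACCACCCBACCCBCACCACCCBCACCACC ⇒ ACC·CB·ACC·CBC·ACC·ACC·CBC·ACC·ACC·CBC·ACC·ACC·ACC·CB·ACC·CB·ACC·CBC·ACC·ACC·CBC·ACC·ACC·CBC·ACC·ACC·ACC·CB·CBC·ACC·ACC·ACC·CB·ACC·CBC·ACC·ACC·CBC·ACC·ACC·ACC·CB·ACC·CBC·ACC·ACC·CBC·ACC·ACC·CBC·ACC·ACC·ACC·CB·CBC·ACC·ACC·ACC·CB·ACC·CBC·ACC·ACC·CBC·ACC·ACC·ACC·CB·ACC·CBC·ACC·ACC·CBC·ACC·ACC
    A ↦ CBC
    B ↦ CB
    C ↦ ACC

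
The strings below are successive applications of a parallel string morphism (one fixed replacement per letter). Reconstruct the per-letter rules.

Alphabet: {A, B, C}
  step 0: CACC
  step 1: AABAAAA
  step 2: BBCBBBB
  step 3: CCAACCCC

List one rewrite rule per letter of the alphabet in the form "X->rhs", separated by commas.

  step 2 ⇒ step 3: BBCBBBB ⇒ C·C·AA·C·C·C·C
    B ↦ C
    C ↦ AA
  step 0 ⇒ step 1: CACC ⇒ AA·B·AA·AA
    A ↦ B

A->B, B->C, C->AA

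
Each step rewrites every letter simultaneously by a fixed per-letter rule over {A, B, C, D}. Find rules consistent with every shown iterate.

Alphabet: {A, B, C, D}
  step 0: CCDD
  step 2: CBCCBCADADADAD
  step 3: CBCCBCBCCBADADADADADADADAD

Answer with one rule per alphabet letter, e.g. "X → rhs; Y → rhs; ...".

A->AD, B->C, C->CB, D->AD

  step 2 ⇒ step 3: CBCCBCADADADAD ⇒ CB·C·CB·CB·C·CB·AD·AD·AD·AD·AD·AD·AD·AD
    A ↦ AD
    B ↦ C
    C ↦ CB
    D ↦ AD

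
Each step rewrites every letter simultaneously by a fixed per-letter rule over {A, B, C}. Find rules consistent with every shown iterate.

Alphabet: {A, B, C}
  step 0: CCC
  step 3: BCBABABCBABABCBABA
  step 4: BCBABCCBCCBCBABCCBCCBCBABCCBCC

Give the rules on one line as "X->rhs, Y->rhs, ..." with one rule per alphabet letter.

A->C, B->BC, C->BA

  step 3 ⇒ step 4: BCBABABCBABABCBABA ⇒ BC·BA·BC·C·BC·C·BC·BA·BC·C·BC·C·BC·BA·BC·C·BC·C
    A ↦ C
    B ↦ BC
    C ↦ BA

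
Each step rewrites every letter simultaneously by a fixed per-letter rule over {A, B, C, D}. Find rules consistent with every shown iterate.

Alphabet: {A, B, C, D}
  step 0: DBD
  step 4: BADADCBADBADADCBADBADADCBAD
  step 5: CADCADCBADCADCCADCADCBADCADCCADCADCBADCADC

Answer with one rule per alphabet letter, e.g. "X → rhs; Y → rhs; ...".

  step 4 ⇒ step 5: BADADCBADBADADCBADBADADCBAD ⇒ C·AD·C·AD·C·BAD·C·AD·C·C·AD·C·AD·C·BAD·C·AD·C·C·AD·C·AD·C·BAD·C·AD·C
    A ↦ AD
    B ↦ C
    C ↦ BAD
    D ↦ C

A->AD, B->C, C->BAD, D->C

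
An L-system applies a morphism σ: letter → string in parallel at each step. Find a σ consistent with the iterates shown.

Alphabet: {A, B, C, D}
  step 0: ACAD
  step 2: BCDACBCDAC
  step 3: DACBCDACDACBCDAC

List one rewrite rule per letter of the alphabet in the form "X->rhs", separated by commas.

  step 2 ⇒ step 3: BCDACBCDAC ⇒ D·AC·BC·D·AC·D·AC·BC·D·AC
    A ↦ D
    B ↦ D
    C ↦ AC
    D ↦ BC

A->D, B->D, C->AC, D->BC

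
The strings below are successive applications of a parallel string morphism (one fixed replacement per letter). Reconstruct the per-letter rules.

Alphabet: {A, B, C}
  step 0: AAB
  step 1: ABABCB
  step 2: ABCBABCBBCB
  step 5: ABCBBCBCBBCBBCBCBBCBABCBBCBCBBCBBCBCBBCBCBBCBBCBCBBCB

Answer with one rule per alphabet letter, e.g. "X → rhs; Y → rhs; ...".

A->AB, B->CB, C->B

  step 1 ⇒ step 2: ABABCB ⇒ AB·CB·AB·CB·B·CB
    A ↦ AB
    B ↦ CB
    C ↦ B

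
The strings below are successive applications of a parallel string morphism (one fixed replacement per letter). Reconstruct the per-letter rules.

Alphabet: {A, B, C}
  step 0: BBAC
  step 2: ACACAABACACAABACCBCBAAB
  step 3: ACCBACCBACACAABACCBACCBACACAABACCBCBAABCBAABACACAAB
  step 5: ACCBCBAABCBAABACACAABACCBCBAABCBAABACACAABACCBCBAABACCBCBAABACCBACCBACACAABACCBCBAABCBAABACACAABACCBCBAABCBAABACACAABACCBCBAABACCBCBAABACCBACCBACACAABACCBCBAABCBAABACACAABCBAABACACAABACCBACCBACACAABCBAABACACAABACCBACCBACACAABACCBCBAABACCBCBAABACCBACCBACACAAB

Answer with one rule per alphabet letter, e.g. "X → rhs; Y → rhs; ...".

A->AC, B->AAB, C->CB

  step 2 ⇒ step 3: ACACAABACACAABACCBCBAAB ⇒ AC·CB·AC·CB·AC·AC·AAB·AC·CB·AC·CB·AC·AC·AAB·AC·CB·CB·AAB·CB·AAB·AC·AC·AAB
    A ↦ AC
    B ↦ AAB
    C ↦ CB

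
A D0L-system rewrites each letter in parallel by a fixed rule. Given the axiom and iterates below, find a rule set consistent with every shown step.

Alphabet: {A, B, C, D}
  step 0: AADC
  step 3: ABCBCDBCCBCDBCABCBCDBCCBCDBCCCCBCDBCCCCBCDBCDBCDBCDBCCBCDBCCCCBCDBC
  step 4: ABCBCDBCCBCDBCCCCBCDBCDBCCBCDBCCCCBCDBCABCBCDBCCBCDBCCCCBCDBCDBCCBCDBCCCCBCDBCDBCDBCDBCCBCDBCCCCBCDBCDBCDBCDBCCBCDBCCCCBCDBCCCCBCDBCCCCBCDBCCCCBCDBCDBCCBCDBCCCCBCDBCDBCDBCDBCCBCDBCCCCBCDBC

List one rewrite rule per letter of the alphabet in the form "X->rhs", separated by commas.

  step 3 ⇒ step 4: ABCBCDBCCBCDBCABCBCDBCCBCDBCCCCBCDBCCCCBCDBCDBCDBCDBCCBCDBCCCCBCDBC ⇒ AB·CBC·DBC·CBC·DBC·CC·CBC·DBC·DBC·CBC·DBC·CC·CBC·DBC·AB·CBC·DBC·CBC·DBC·CC·CBC·DBC·DBC·CBC·DBC·CC·CBC·DBC·DBC·DBC·DBC·CBC·DBC·CC·CBC·DBC·DBC·DBC·DBC·CBC·DBC·CC·CBC·DBC·CC·CBC·DBC·CC·CBC·DBC·CC·CBC·DBC·DBC·CBC·DBC·CC·CBC·DBC·DBC·DBC·DBC·CBC·DBC·CC·CBC·DBC
    A ↦ AB
    B ↦ CBC
    C ↦ DBC
    D ↦ CC

A->AB, B->CBC, C->DBC, D->CC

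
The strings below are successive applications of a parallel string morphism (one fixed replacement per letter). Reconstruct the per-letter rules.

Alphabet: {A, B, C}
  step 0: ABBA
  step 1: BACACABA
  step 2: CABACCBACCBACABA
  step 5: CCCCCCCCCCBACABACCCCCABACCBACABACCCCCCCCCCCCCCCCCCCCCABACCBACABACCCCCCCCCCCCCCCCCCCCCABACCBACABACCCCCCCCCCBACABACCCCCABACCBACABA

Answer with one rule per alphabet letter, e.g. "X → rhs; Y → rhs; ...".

A->BA, B->CA, C->CC

  step 1 ⇒ step 2: BACACABA ⇒ CA·BA·CC·BA·CC·BA·CA·BA
    A ↦ BA
    B ↦ CA
    C ↦ CC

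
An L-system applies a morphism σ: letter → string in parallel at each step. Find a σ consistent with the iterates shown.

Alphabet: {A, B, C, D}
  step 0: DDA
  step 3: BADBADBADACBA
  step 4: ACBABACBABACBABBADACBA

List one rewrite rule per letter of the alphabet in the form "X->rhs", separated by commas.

  step 3 ⇒ step 4: BADBADBADACBA ⇒ AC·BA·B·AC·BA·B·AC·BA·B·BA·D·AC·BA
    A ↦ BA
    B ↦ AC
    C ↦ D
    D ↦ B

A->BA, B->AC, C->D, D->B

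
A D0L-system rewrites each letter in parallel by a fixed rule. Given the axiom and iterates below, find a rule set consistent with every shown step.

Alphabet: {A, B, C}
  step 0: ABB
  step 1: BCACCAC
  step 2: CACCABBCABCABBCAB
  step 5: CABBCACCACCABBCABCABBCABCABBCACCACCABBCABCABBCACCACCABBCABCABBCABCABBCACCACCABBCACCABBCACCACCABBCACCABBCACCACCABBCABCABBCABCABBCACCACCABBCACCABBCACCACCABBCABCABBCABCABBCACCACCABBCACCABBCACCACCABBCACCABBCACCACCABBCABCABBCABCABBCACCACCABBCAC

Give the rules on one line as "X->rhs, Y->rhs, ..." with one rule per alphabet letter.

  step 1 ⇒ step 2: BCACCAC ⇒ CAC·CAB·B·CAB·CAB·B·CAB
    A ↦ B
    B ↦ CAC
    C ↦ CAB

A->B, B->CAC, C->CAB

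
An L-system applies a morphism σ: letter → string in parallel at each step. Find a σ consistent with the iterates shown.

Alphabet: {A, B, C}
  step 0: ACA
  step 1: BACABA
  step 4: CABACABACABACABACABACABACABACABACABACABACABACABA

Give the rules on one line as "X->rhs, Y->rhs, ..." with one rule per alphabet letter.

A->BA, B->CA, C->CA

  step 0 ⇒ step 1: ACA ⇒ BA·CA·BA
    A ↦ BA
    C ↦ CA
    B ↦ CA  (constrained at step 1)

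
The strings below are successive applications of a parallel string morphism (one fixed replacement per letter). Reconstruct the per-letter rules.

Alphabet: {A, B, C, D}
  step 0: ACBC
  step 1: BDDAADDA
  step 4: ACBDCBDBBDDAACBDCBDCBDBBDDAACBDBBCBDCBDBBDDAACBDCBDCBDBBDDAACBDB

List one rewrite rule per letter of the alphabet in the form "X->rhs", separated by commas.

  step 0 ⇒ step 1: ACBC ⇒ B·DDA·A·DDA
    A ↦ B
    B ↦ A
    C ↦ DDA
    D ↦ CBD  (constrained at step 1)

A->B, B->A, C->DDA, D->CBD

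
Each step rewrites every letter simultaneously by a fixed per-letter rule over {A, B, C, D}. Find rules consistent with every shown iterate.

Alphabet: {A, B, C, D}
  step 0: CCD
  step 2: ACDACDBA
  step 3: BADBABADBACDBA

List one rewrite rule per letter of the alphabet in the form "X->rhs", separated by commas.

  step 2 ⇒ step 3: ACDACDBA ⇒ BA·DB·A·BA·DB·A·CD·BA
    A ↦ BA
    B ↦ CD
    C ↦ DB
    D ↦ A

A->BA, B->CD, C->DB, D->A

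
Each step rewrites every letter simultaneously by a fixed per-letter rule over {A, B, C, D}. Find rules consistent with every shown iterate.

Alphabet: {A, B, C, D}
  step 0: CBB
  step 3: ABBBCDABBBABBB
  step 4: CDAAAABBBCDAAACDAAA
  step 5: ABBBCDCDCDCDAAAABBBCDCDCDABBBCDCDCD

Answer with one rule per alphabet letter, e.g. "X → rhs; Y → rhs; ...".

  step 4 ⇒ step 5: CDAAAABBBCDAAACDAAA ⇒ AB·BB·CD·CD·CD·CD·A·A·A·AB·BB·CD·CD·CD·AB·BB·CD·CD·CD
    A ↦ CD
    B ↦ A
    C ↦ AB
    D ↦ BB

A->CD, B->A, C->AB, D->BB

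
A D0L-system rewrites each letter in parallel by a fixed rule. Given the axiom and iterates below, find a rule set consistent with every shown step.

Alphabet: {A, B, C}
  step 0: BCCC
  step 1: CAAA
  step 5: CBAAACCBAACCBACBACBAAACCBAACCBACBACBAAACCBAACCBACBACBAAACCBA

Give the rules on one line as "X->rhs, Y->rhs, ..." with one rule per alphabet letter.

  step 0 ⇒ step 1: BCCC ⇒ C·A·A·A
    B ↦ C
    C ↦ A
    A ↦ CBA  (constrained at step 1)

A->CBA, B->C, C->A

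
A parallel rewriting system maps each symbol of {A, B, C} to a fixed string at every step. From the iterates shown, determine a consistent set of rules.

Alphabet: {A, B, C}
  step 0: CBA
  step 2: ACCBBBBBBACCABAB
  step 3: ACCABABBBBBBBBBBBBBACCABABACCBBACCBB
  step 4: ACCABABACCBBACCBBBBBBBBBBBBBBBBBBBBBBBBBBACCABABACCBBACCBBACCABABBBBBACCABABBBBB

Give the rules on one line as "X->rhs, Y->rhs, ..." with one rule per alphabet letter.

A->ACC, B->BB, C->AB

  step 3 ⇒ step 4: ACCABABBBBBBBBBBBBBACCABABACCBBACCBB ⇒ ACC·AB·AB·ACC·BB·ACC·BB·BB·BB·BB·BB·BB·BB·BB·BB·BB·BB·BB·BB·ACC·AB·AB·ACC·BB·ACC·BB·ACC·AB·AB·BB·BB·ACC·AB·AB·BB·BB
    A ↦ ACC
    B ↦ BB
    C ↦ AB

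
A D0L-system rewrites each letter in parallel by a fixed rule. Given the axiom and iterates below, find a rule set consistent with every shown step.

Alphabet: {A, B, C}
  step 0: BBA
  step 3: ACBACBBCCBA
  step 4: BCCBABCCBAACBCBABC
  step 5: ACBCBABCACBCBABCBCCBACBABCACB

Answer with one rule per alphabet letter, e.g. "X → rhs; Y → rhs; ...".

  step 4 ⇒ step 5: BCCBABCCBAACBCBABC ⇒ A·CB·CB·A·BC·A·CB·CB·A·BC·BC·CB·A·CB·A·BC·A·CB
    A ↦ BC
    B ↦ A
    C ↦ CB

A->BC, B->A, C->CB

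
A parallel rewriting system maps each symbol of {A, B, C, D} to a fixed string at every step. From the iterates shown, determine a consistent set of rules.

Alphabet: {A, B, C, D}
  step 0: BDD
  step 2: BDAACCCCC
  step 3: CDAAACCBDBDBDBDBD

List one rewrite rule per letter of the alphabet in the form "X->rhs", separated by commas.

A->C, B->CDA, C->BD, D->AA

  step 2 ⇒ step 3: BDAACCCCC ⇒ CDA·AA·C·C·BD·BD·BD·BD·BD
    A ↦ C
    B ↦ CDA
    C ↦ BD
    D ↦ AA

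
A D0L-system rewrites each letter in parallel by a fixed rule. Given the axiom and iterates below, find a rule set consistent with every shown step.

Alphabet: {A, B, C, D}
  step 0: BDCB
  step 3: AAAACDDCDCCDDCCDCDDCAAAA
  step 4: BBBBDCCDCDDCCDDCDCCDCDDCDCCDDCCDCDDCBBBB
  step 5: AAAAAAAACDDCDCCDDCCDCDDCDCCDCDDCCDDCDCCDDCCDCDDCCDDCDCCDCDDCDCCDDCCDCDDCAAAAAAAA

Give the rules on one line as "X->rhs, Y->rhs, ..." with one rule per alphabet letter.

A->B, B->AA, C->DC, D->CD

  step 4 ⇒ step 5: BBBBDCCDCDDCCDDCDCCDCDDCDCCDDCCDCDDCBBBB ⇒ AA·AA·AA·AA·CD·DC·DC·CD·DC·CD·CD·DC·DC·CD·CD·DC·CD·DC·DC·CD·DC·CD·CD·DC·CD·DC·DC·CD·CD·DC·DC·CD·DC·CD·CD·DC·AA·AA·AA·AA
    B ↦ AA
    C ↦ DC
    D ↦ CD
  step 3 ⇒ step 4: AAAACDDCDCCDDCCDCDDCAAAA ⇒ B·B·B·B·DC·CD·CD·DC·CD·DC·DC·CD·CD·DC·DC·CD·DC·CD·CD·DC·B·B·B·B
    A ↦ B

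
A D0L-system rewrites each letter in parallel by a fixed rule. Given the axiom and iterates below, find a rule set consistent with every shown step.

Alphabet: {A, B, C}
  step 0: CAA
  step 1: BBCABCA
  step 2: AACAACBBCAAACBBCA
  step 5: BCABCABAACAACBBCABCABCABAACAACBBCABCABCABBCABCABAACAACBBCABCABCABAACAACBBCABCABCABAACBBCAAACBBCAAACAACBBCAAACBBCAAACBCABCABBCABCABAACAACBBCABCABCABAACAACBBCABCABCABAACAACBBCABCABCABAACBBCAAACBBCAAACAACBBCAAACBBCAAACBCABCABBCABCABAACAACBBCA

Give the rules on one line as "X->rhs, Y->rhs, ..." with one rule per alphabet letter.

  step 1 ⇒ step 2: BBCABCA ⇒ AAC·AAC·B·BCA·AAC·B·BCA
    A ↦ BCA
    B ↦ AAC
    C ↦ B

A->BCA, B->AAC, C->B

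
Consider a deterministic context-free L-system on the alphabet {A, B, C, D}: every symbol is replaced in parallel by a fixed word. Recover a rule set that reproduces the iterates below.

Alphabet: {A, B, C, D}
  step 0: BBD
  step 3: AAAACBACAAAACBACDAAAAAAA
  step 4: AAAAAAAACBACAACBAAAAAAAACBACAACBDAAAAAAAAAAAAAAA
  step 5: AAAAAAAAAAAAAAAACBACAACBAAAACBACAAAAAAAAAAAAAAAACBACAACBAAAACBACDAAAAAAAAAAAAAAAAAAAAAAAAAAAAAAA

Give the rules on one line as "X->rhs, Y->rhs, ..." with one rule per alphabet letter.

A->AA, B->AC, C->CB, D->DA

  step 4 ⇒ step 5: AAAAAAAACBACAACBAAAAAAAACBACAACBDAAAAAAAAAAAAAAA ⇒ AA·AA·AA·AA·AA·AA·AA·AA·CB·AC·AA·CB·AA·AA·CB·AC·AA·AA·AA·AA·AA·AA·AA·AA·CB·AC·AA·CB·AA·AA·CB·AC·DA·AA·AA·AA·AA·AA·AA·AA·AA·AA·AA·AA·AA·AA·AA·AA
    A ↦ AA
    B ↦ AC
    C ↦ CB
    D ↦ DA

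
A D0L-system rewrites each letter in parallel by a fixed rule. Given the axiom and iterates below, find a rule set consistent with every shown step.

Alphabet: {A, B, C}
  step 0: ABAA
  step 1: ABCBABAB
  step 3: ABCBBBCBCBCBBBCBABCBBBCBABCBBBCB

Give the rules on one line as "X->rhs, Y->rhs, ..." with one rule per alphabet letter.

A->AB, B->CB, C->BB

  step 0 ⇒ step 1: ABAA ⇒ AB·CB·AB·AB
    A ↦ AB
    B ↦ CB
    C ↦ BB  (constrained at step 1)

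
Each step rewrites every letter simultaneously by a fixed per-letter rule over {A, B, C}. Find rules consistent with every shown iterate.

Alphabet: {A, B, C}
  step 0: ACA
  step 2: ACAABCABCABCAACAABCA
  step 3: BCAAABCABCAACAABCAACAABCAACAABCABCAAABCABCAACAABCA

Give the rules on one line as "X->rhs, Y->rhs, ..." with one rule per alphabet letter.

A->BCA, B->AC, C->AA

  step 2 ⇒ step 3: ACAABCABCABCAACAABCA ⇒ BCA·AA·BCA·BCA·AC·AA·BCA·AC·AA·BCA·AC·AA·BCA·BCA·AA·BCA·BCA·AC·AA·BCA
    A ↦ BCA
    B ↦ AC
    C ↦ AA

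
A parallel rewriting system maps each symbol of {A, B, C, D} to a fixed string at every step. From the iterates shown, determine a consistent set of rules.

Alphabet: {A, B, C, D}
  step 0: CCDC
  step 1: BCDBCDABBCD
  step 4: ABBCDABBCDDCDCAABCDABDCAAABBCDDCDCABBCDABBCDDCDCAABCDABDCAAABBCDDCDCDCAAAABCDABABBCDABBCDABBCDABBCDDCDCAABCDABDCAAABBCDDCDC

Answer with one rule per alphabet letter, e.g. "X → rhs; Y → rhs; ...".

  step 0 ⇒ step 1: CCDC ⇒ BCD·BCD·AB·BCD
    C ↦ BCD
    D ↦ AB
    A ↦ DC  (constrained at step 1)
    B ↦ AA  (constrained at step 1)

A->DC, B->AA, C->BCD, D->AB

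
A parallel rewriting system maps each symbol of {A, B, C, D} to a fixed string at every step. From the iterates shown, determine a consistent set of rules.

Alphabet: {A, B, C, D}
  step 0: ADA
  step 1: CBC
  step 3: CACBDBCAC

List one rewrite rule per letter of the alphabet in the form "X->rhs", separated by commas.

  step 0 ⇒ step 1: ADA ⇒ C·B·C
    A ↦ C
    D ↦ B
    B ↦ DB  (constrained at step 1)
    C ↦ AC  (constrained at step 1)

A->C, B->DB, C->AC, D->B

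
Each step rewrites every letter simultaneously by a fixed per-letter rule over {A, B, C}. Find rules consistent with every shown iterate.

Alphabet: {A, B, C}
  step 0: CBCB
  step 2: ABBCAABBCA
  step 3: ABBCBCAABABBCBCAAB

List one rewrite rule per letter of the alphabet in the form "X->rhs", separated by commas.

  step 2 ⇒ step 3: ABBCAABBCA ⇒ AB·BC·BC·A·AB·AB·BC·BC·A·AB
    A ↦ AB
    B ↦ BC
    C ↦ A

A->AB, B->BC, C->A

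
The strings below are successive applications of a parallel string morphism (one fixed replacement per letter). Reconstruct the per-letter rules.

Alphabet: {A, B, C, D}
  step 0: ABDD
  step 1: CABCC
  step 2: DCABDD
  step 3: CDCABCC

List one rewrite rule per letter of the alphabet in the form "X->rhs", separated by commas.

  step 2 ⇒ step 3: DCABDD ⇒ C·D·C·AB·C·C
    A ↦ C
    B ↦ AB
    C ↦ D
    D ↦ C

A->C, B->AB, C->D, D->C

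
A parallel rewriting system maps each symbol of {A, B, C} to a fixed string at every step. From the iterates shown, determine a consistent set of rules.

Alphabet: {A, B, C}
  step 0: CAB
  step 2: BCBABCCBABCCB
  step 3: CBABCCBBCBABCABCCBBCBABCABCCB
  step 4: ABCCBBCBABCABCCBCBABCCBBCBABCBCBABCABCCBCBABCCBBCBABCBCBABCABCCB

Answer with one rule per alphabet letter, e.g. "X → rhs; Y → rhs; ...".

  step 3 ⇒ step 4: CBABCCBBCBABCABCCBBCBABCABCCB ⇒ ABC·CB·B·CB·ABC·ABC·CB·CB·ABC·CB·B·CB·ABC·B·CB·ABC·ABC·CB·CB·ABC·CB·B·CB·ABC·B·CB·ABC·ABC·CB
    A ↦ B
    B ↦ CB
    C ↦ ABC

A->B, B->CB, C->ABC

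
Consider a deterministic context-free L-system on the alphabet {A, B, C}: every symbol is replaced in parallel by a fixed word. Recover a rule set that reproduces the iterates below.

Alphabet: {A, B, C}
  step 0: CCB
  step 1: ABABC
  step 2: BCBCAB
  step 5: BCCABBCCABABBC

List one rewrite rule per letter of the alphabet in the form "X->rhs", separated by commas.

  step 1 ⇒ step 2: ABABC ⇒ B·C·B·C·AB
    A ↦ B
    B ↦ C
    C ↦ AB

A->B, B->C, C->AB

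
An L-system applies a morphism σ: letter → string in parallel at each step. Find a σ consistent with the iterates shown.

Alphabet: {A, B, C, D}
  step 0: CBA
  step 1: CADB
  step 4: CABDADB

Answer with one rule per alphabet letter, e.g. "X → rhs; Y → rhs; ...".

A->B, B->D, C->CA, D->A

  step 0 ⇒ step 1: CBA ⇒ CA·D·B
    A ↦ B
    B ↦ D
    C ↦ CA
    D ↦ A  (constrained at step 1)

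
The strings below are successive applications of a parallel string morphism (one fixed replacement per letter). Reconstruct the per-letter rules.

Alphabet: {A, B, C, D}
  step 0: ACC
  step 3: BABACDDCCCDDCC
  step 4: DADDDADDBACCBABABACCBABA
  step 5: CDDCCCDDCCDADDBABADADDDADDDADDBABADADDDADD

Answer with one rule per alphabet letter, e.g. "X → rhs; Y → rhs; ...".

A->DD, B->DA, C->BA, D->C

  step 4 ⇒ step 5: DADDDADDBACCBABABACCBABA ⇒ C·DD·C·C·C·DD·C·C·DA·DD·BA·BA·DA·DD·DA·DD·DA·DD·BA·BA·DA·DD·DA·DD
    A ↦ DD
    B ↦ DA
    C ↦ BA
    D ↦ C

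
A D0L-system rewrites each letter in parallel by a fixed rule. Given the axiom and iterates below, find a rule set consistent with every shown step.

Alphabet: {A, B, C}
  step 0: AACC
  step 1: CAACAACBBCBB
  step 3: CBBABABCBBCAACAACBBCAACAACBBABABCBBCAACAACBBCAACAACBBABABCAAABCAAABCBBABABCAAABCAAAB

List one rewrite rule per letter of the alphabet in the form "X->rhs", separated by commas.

  step 0 ⇒ step 1: AACC ⇒ CAA·CAA·CBB·CBB
    A ↦ CAA
    C ↦ CBB
    B ↦ AB  (constrained at step 1)

A->CAA, B->AB, C->CBB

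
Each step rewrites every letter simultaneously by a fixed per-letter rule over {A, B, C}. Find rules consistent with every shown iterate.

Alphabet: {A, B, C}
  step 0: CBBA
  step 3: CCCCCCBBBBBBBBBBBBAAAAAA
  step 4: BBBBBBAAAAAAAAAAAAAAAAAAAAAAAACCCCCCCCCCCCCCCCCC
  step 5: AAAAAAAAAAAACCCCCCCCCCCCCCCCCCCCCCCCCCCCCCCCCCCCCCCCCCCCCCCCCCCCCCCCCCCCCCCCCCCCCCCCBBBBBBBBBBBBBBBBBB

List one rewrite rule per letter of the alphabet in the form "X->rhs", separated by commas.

  step 4 ⇒ step 5: BBBBBBAAAAAAAAAAAAAAAAAAAAAAAACCCCCCCCCCCCCCCCCC ⇒ AA·AA·AA·AA·AA·AA·CCC·CCC·CCC·CCC·CCC·CCC·CCC·CCC·CCC·CCC·CCC·CCC·CCC·CCC·CCC·CCC·CCC·CCC·CCC·CCC·CCC·CCC·CCC·CCC·B·B·B·B·B·B·B·B·B·B·B·B·B·B·B·B·B·B
    A ↦ CCC
    B ↦ AA
    C ↦ B

A->CCC, B->AA, C->B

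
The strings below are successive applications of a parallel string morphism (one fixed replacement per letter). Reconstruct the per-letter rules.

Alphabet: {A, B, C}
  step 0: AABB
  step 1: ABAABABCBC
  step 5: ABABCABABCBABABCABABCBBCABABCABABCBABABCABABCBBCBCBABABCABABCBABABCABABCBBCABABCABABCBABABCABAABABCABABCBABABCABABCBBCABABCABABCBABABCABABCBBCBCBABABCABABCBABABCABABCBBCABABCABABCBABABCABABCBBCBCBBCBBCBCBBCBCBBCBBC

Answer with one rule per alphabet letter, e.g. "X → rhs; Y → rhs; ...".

  step 0 ⇒ step 1: AABB ⇒ ABA·ABA·BC·BC
    A ↦ ABA
    B ↦ BC
    C ↦ B  (constrained at step 1)

A->ABA, B->BC, C->B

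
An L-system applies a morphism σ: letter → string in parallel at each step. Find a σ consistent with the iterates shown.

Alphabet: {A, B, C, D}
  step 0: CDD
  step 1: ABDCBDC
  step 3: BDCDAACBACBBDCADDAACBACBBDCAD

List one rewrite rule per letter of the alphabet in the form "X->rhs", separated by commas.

A->D, B->ACB, C->A, D->BDC

  step 0 ⇒ step 1: CDD ⇒ A·BDC·BDC
    C ↦ A
    D ↦ BDC
    A ↦ D  (constrained at step 1)
    B ↦ ACB  (constrained at step 1)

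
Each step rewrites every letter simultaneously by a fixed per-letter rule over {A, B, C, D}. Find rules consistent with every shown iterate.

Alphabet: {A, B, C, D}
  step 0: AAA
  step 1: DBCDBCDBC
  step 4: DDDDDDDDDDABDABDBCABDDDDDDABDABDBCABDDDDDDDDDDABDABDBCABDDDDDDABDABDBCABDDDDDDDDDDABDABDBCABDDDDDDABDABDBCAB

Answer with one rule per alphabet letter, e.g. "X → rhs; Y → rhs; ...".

A->DBC, B->AB, C->DAB, D->DD

  step 0 ⇒ step 1: AAA ⇒ DBC·DBC·DBC
    A ↦ DBC
    B ↦ AB  (constrained at step 1)
    C ↦ DAB  (constrained at step 1)
    D ↦ DD  (constrained at step 1)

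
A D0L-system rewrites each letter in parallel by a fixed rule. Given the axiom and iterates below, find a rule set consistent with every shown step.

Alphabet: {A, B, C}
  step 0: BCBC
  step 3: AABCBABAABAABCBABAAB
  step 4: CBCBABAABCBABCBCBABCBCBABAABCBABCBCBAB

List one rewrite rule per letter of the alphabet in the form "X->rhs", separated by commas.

A->CB, B->AB, C->A

  step 3 ⇒ step 4: AABCBABAABAABCBABAAB ⇒ CB·CB·AB·A·AB·CB·AB·CB·CB·AB·CB·CB·AB·A·AB·CB·AB·CB·CB·AB
    A ↦ CB
    B ↦ AB
    C ↦ A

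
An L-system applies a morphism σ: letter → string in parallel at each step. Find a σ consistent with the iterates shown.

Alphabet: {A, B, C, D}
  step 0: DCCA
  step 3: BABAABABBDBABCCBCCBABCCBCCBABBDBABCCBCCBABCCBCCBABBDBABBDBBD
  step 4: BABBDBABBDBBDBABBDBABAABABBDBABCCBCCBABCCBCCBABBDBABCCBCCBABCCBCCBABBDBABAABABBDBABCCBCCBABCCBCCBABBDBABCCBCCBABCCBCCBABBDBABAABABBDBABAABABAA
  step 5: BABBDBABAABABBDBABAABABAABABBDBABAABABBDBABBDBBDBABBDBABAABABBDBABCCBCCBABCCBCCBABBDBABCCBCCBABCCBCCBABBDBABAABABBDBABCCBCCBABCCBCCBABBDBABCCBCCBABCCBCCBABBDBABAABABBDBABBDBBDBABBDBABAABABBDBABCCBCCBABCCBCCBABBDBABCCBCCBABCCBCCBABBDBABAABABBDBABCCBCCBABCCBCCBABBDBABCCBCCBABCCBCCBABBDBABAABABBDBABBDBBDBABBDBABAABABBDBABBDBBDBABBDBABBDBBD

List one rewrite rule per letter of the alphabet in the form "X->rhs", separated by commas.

  step 4 ⇒ step 5: BABBDBABBDBBDBABBDBABAABABBDBABCCBCCBABCCBCCBABBDBABCCBCCBABCCBCCBABBDBABAABABBDBABCCBCCBABCCBCCBABBDBABCCBCCBABCCBCCBABBDBABAABABBDBABAABABAA ⇒ BA·BBD·BA·BA·A·BA·BBD·BA·BA·A·BA·BA·A·BA·BBD·BA·BA·A·BA·BBD·BA·BBD·BBD·BA·BBD·BA·BA·A·BA·BBD·BA·BCC·BCC·BA·BCC·BCC·BA·BBD·BA·BCC·BCC·BA·BCC·BCC·BA·BBD·BA·BA·A·BA·BBD·BA·BCC·BCC·BA·BCC·BCC·BA·BBD·BA·BCC·BCC·BA·BCC·BCC·BA·BBD·BA·BA·A·BA·BBD·BA·BBD·BBD·BA·BBD·BA·BA·A·BA·BBD·BA·BCC·BCC·BA·BCC·BCC·BA·BBD·BA·BCC·BCC·BA·BCC·BCC·BA·BBD·BA·BA·A·BA·BBD·BA·BCC·BCC·BA·BCC·BCC·BA·BBD·BA·BCC·BCC·BA·BCC·BCC·BA·BBD·BA·BA·A·BA·BBD·BA·BBD·BBD·BA·BBD·BA·BA·A·BA·BBD·BA·BBD·BBD·BA·BBD·BA·BBD·BBD
    A ↦ BBD
    B ↦ BA
    C ↦ BCC
    D ↦ A

A->BBD, B->BA, C->BCC, D->A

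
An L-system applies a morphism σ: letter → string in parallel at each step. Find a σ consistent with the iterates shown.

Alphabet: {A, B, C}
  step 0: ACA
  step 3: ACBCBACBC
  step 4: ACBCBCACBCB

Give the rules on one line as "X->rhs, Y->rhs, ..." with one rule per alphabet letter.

  step 3 ⇒ step 4: ACBCBACBC ⇒ AC·B·C·B·C·AC·B·C·B
    A ↦ AC
    B ↦ C
    C ↦ B

A->AC, B->C, C->B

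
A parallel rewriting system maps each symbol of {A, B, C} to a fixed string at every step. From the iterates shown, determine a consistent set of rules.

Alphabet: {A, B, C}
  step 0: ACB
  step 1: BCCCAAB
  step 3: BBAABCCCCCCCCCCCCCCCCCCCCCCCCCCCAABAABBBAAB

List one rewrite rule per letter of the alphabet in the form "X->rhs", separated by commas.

  step 0 ⇒ step 1: ACB ⇒ B·CCC·AAB
    A ↦ B
    B ↦ AAB
    C ↦ CCC

A->B, B->AAB, C->CCC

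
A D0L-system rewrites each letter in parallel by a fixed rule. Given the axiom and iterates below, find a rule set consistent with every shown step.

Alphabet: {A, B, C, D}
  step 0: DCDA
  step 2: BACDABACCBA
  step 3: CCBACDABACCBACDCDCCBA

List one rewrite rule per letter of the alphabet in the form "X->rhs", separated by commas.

A->BA, B->CC, C->CD, D->A

  step 2 ⇒ step 3: BACDABACCBA ⇒ CC·BA·CD·A·BA·CC·BA·CD·CD·CC·BA
    A ↦ BA
    B ↦ CC
    C ↦ CD
    D ↦ A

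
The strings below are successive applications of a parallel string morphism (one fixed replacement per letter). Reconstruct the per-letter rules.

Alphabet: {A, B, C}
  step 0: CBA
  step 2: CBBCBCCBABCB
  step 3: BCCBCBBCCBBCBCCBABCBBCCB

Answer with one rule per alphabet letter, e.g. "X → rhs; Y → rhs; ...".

A->AB, B->CB, C->BC

  step 2 ⇒ step 3: CBBCBCCBABCB ⇒ BC·CB·CB·BC·CB·BC·BC·CB·AB·CB·BC·CB
    A ↦ AB
    B ↦ CB
    C ↦ BC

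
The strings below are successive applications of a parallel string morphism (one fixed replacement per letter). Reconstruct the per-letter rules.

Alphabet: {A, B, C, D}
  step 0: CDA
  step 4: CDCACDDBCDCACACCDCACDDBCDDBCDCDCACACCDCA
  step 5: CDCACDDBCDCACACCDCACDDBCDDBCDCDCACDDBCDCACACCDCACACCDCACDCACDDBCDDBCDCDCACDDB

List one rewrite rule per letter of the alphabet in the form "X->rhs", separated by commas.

A->DB, B->C, C->CD, D->CA

  step 4 ⇒ step 5: CDCACDDBCDCACACCDCACDDBCDDBCDCDCACACCDCA ⇒ CD·CA·CD·DB·CD·CA·CA·C·CD·CA·CD·DB·CD·DB·CD·CD·CA·CD·DB·CD·CA·CA·C·CD·CA·CA·C·CD·CA·CD·CA·CD·DB·CD·DB·CD·CD·CA·CD·DB
    A ↦ DB
    B ↦ C
    C ↦ CD
    D ↦ CA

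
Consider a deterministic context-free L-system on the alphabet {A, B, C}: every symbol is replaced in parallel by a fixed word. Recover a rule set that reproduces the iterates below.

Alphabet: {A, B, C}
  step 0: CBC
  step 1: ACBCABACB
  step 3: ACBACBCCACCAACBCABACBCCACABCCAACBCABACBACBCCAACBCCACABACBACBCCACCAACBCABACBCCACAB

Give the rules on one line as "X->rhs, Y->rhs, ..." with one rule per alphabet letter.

  step 0 ⇒ step 1: CBC ⇒ ACB·CAB·ACB
    B ↦ CAB
    C ↦ ACB
    A ↦ CCA  (constrained at step 1)

A->CCA, B->CAB, C->ACB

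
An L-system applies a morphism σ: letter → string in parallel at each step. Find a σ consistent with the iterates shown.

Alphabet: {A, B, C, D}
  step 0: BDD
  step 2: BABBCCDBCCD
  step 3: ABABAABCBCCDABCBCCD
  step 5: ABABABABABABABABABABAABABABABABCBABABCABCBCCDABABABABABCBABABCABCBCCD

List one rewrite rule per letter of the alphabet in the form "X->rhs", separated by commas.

  step 2 ⇒ step 3: BABBCCDBCCD ⇒ A·BAB·A·A·BC·BC·CD·A·BC·BC·CD
    A ↦ BAB
    B ↦ A
    C ↦ BC
    D ↦ CD

A->BAB, B->A, C->BC, D->CD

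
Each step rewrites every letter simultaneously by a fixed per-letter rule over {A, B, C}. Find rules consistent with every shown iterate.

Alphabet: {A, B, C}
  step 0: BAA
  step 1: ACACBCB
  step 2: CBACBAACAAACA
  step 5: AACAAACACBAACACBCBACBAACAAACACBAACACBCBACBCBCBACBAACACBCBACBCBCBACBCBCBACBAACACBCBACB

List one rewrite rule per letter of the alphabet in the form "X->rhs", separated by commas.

  step 1 ⇒ step 2: ACACBCB ⇒ CB·A·CB·A·ACA·A·ACA
    A ↦ CB
    B ↦ ACA
    C ↦ A

A->CB, B->ACA, C->A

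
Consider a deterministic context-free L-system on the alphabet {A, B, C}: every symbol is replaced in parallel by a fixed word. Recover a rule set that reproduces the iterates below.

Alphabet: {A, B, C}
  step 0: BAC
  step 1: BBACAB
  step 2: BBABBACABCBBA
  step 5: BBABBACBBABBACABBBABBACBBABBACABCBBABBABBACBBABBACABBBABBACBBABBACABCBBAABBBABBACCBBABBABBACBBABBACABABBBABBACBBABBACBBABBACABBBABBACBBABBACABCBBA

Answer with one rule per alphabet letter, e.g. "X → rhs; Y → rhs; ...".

  step 1 ⇒ step 2: BBACAB ⇒ BBA·BBA·C·AB·C·BBA
    A ↦ C
    B ↦ BBA
    C ↦ AB

A->C, B->BBA, C->AB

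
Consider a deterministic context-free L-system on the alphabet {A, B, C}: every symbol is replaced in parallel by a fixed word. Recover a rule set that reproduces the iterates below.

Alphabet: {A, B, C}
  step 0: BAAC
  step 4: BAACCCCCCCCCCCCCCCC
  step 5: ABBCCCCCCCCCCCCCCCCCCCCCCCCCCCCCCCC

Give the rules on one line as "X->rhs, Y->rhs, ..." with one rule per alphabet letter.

A->B, B->A, C->CC

  step 4 ⇒ step 5: BAACCCCCCCCCCCCCCCC ⇒ A·B·B·CC·CC·CC·CC·CC·CC·CC·CC·CC·CC·CC·CC·CC·CC·CC·CC
    A ↦ B
    B ↦ A
    C ↦ CC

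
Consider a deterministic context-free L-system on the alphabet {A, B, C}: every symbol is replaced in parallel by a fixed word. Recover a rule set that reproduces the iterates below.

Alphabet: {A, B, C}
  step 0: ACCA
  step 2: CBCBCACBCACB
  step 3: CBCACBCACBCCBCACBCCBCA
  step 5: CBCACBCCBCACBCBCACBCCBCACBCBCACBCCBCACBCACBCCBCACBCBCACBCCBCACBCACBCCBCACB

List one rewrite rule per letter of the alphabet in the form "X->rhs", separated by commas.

A->C, B->CA, C->CB

  step 2 ⇒ step 3: CBCBCACBCACB ⇒ CB·CA·CB·CA·CB·C·CB·CA·CB·C·CB·CA
    A ↦ C
    B ↦ CA
    C ↦ CB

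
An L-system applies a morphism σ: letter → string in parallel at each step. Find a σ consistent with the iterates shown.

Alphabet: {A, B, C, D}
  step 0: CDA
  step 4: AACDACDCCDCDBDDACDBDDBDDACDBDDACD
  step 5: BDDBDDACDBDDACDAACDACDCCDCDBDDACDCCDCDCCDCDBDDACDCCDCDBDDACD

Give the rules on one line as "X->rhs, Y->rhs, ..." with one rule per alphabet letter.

  step 4 ⇒ step 5: AACDACDCCDCDBDDACDBDDBDDACDBDDACD ⇒ BDD·BDD·A·CD·BDD·A·CD·A·A·CD·A·CD·C·CD·CD·BDD·A·CD·C·CD·CD·C·CD·CD·BDD·A·CD·C·CD·CD·BDD·A·CD
    A ↦ BDD
    B ↦ C
    C ↦ A
    D ↦ CD

A->BDD, B->C, C->A, D->CD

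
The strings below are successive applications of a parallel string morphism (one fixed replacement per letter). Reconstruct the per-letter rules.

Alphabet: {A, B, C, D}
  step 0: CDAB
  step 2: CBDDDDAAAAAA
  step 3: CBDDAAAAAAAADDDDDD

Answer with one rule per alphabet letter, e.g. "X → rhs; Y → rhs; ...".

  step 2 ⇒ step 3: CBDDDDAAAAAA ⇒ CB·DD·AA·AA·AA·AA·D·D·D·D·D·D
    A ↦ D
    B ↦ DD
    C ↦ CB
    D ↦ AA

A->D, B->DD, C->CB, D->AA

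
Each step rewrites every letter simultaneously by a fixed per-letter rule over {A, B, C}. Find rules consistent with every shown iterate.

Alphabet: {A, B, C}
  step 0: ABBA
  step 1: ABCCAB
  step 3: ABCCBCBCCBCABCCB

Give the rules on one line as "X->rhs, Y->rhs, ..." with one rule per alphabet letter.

A->AB, B->C, C->CB

  step 0 ⇒ step 1: ABBA ⇒ AB·C·C·AB
    A ↦ AB
    B ↦ C
    C ↦ CB  (constrained at step 1)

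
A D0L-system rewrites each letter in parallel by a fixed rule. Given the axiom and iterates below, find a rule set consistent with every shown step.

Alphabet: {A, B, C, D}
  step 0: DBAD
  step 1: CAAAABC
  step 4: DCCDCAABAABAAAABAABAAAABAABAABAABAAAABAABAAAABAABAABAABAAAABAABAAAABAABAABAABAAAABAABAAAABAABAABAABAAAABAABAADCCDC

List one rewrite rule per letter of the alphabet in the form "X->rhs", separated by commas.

  step 0 ⇒ step 1: DBAD ⇒ C·AA·AAB·C
    A ↦ AAB
    B ↦ AA
    D ↦ C
    C ↦ DC  (constrained at step 1)

A->AAB, B->AA, C->DC, D->C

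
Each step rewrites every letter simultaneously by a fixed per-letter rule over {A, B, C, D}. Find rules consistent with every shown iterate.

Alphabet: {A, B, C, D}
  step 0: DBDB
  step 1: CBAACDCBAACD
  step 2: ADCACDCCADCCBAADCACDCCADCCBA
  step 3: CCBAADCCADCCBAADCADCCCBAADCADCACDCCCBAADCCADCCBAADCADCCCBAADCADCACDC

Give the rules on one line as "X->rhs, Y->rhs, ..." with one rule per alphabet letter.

  step 2 ⇒ step 3: ADCACDCCADCCBAADCACDCCADCCBA ⇒ C·CBA·ADC·C·ADC·CBA·ADC·ADC·C·CBA·ADC·ADC·ACD·C·C·CBA·ADC·C·ADC·CBA·ADC·ADC·C·CBA·ADC·ADC·ACD·C
    A ↦ C
    B ↦ ACD
    C ↦ ADC
    D ↦ CBA

A->C, B->ACD, C->ADC, D->CBA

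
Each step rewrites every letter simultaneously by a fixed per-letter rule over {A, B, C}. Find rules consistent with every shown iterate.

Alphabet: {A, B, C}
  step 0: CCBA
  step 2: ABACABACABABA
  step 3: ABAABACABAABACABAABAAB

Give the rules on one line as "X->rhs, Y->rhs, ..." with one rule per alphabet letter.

A->AB, B->A, C->AC

  step 2 ⇒ step 3: ABACABACABABA ⇒ AB·A·AB·AC·AB·A·AB·AC·AB·A·AB·A·AB
    A ↦ AB
    B ↦ A
    C ↦ AC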